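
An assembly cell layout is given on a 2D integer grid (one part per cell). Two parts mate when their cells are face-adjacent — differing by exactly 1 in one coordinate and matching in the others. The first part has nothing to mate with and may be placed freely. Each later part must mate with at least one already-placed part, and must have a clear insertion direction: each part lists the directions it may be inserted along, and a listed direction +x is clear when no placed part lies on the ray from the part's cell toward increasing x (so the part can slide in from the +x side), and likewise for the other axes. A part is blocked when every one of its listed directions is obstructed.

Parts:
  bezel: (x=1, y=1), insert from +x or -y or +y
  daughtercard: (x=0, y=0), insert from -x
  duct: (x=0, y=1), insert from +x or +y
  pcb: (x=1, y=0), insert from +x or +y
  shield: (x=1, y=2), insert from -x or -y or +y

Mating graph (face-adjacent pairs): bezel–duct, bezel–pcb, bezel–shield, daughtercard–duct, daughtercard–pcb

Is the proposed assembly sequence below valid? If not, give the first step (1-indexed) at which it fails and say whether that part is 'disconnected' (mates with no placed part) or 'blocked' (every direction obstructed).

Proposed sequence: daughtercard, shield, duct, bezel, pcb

Invalid at step 2 (disconnected)

1. daughtercard@(0, 0) [-x clear] — {daughtercard}
2. shield@(1, 2) — no placed neighbour ⇒ disconnected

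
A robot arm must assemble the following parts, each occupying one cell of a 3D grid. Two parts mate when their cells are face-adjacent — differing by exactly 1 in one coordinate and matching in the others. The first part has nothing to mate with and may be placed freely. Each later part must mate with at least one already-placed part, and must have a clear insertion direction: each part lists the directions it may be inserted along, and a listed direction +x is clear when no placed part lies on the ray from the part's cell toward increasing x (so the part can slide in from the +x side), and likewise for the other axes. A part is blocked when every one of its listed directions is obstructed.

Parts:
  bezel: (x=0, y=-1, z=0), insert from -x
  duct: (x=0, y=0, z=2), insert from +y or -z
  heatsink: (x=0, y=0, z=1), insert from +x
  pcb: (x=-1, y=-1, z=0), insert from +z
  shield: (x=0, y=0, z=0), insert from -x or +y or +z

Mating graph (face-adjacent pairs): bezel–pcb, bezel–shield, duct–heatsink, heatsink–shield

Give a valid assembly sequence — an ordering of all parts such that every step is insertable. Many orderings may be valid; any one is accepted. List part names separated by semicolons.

duct; heatsink; shield; bezel; pcb

1. duct@(0, 0, 2) [+y clear] — {duct}
2. heatsink@(0, 0, 1) [+x clear] — {duct, heatsink}
3. shield@(0, 0, 0) [-x clear] — {duct, heatsink, shield}
4. bezel@(0, -1, 0) [-x clear] — {bezel, duct, heatsink, shield}
5. pcb@(-1, -1, 0) [+z clear] — {bezel, duct, heatsink, pcb, shield}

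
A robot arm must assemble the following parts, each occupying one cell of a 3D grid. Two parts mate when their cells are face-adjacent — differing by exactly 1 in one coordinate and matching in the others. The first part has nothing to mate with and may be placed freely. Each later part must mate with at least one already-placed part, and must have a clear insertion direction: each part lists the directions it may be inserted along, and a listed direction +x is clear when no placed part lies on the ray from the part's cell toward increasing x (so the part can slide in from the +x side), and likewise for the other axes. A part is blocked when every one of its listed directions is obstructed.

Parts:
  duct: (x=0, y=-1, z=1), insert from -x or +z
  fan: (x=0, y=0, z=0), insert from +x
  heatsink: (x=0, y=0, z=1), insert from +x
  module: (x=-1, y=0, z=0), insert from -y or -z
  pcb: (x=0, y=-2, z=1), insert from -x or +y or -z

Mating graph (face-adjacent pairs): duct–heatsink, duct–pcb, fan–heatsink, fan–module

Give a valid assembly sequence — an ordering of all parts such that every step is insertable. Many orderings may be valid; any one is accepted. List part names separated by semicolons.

1. module@(-1, 0, 0) [-y clear] — {module}
2. fan@(0, 0, 0) [+x clear] — {fan, module}
3. heatsink@(0, 0, 1) [+x clear] — {fan, heatsink, module}
4. duct@(0, -1, 1) [-x clear] — {duct, fan, heatsink, module}
5. pcb@(0, -2, 1) [-x clear] — {duct, fan, heatsink, module, pcb}

module; fan; heatsink; duct; pcb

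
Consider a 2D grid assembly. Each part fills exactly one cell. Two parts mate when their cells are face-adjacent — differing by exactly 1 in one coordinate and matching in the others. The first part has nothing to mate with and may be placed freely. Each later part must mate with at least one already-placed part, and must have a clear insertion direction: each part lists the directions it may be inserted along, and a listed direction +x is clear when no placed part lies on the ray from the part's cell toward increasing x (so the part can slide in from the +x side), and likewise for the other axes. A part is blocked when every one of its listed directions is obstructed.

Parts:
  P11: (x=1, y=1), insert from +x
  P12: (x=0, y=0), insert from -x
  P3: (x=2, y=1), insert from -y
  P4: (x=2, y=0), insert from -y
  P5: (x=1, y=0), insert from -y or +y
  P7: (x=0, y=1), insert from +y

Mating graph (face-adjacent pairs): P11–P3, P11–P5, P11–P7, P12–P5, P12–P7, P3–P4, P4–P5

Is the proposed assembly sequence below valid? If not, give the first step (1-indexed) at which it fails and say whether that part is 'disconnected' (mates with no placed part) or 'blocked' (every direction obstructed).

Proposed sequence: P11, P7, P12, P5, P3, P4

Valid

1. P11@(1, 1) [+x clear] — {P11}
2. P7@(0, 1) [+y clear] — {P11, P7}
3. P12@(0, 0) [-x clear] — {P11, P12, P7}
4. P5@(1, 0) [-y clear] — {P11, P12, P5, P7}
5. P3@(2, 1) [-y clear] — {P11, P12, P3, P5, P7}
6. P4@(2, 0) [-y clear] — {P11, P12, P3, P4, P5, P7}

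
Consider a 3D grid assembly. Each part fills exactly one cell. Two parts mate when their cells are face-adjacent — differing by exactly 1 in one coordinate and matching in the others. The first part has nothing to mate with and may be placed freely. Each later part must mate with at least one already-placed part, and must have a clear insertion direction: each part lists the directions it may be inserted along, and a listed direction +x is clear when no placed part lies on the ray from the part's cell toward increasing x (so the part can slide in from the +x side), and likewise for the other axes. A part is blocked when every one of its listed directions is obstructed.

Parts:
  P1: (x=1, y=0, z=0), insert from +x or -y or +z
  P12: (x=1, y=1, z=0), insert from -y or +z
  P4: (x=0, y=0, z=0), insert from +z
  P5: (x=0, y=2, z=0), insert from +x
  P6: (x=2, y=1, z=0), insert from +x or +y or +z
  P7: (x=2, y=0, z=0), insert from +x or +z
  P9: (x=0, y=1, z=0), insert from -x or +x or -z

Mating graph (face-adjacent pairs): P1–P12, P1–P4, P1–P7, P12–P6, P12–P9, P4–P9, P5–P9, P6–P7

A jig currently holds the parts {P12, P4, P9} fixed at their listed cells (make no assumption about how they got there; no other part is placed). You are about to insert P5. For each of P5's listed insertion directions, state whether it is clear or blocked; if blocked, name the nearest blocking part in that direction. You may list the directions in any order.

+x: clear

+x: ray from P5(0, 2, 0) has no placed part ⇒ clear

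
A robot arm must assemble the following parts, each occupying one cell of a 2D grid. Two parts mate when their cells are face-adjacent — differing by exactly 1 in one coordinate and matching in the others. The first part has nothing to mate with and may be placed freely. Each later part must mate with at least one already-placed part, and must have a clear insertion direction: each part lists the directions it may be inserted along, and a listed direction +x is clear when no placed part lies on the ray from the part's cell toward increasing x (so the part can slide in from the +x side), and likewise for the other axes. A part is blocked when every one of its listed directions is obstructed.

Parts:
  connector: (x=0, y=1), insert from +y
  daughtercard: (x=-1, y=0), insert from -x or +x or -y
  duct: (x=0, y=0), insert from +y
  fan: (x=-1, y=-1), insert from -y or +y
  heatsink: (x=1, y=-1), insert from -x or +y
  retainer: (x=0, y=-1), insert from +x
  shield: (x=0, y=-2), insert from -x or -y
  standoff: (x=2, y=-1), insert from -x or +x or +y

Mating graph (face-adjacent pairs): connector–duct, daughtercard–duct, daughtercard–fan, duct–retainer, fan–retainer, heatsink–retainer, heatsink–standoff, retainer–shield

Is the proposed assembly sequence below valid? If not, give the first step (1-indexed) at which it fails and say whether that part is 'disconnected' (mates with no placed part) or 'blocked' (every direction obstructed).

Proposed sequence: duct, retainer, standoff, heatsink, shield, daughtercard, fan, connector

1. duct@(0, 0) [+y clear] — {duct}
2. retainer@(0, -1) [+x clear] — {duct, retainer}
3. standoff@(2, -1) — no placed neighbour ⇒ disconnected

Invalid at step 3 (disconnected)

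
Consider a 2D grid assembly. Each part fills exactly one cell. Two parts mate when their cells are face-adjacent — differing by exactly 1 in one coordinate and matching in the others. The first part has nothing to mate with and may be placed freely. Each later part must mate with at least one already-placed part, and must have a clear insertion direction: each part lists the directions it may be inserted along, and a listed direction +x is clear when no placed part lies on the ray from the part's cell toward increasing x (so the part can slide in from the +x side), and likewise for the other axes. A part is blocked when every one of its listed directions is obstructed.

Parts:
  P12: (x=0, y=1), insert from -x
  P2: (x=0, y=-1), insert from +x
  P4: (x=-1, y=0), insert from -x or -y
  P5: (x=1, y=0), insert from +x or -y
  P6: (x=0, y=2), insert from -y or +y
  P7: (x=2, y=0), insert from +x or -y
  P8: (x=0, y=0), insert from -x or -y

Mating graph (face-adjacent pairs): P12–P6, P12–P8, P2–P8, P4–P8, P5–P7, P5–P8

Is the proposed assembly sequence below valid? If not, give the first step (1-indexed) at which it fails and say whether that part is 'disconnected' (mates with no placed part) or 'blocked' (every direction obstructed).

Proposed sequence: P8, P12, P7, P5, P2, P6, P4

Invalid at step 3 (disconnected)

1. P8@(0, 0) [-x clear] — {P8}
2. P12@(0, 1) [-x clear] — {P12, P8}
3. P7@(2, 0) — no placed neighbour ⇒ disconnected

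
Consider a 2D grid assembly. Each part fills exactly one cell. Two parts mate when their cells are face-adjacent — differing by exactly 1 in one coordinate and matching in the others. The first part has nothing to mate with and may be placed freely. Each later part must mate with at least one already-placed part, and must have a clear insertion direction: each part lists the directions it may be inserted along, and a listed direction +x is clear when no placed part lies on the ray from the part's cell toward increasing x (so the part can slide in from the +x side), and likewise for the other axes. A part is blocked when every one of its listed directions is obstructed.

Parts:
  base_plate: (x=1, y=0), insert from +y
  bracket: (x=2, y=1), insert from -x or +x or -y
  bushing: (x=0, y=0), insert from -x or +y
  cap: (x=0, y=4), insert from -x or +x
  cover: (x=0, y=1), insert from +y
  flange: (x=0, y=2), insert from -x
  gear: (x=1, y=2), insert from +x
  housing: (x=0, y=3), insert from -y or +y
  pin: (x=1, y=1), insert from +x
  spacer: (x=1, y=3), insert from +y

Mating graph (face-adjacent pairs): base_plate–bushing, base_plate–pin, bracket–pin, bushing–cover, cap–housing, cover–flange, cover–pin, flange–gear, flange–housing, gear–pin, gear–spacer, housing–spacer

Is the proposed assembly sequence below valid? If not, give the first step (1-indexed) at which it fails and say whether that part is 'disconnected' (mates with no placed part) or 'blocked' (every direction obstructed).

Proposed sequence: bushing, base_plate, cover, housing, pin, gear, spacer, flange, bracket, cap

1. bushing@(0, 0) [-x clear] — {bushing}
2. base_plate@(1, 0) [+y clear] — {base_plate, bushing}
3. cover@(0, 1) [+y clear] — {base_plate, bushing, cover}
4. housing@(0, 3) — no placed neighbour ⇒ disconnected

Invalid at step 4 (disconnected)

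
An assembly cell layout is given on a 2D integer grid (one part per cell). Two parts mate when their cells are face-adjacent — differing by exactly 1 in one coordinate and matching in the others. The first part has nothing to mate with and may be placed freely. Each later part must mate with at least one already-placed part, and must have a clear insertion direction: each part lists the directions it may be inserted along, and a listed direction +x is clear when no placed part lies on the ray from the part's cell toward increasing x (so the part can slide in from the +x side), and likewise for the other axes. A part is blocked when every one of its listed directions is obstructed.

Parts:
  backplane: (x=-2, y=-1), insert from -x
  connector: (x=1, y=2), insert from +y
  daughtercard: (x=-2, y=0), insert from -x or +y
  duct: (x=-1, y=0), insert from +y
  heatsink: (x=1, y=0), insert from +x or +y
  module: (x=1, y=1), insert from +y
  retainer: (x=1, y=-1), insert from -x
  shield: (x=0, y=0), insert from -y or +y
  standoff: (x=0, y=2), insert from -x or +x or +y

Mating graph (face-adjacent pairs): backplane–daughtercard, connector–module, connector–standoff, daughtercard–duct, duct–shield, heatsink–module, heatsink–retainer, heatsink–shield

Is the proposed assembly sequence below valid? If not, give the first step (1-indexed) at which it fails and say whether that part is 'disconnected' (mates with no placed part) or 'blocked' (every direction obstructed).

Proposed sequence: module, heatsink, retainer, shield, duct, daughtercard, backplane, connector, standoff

1. module@(1, 1) [+y clear] — {module}
2. heatsink@(1, 0) [+x clear] — {heatsink, module}
3. retainer@(1, -1) [-x clear] — {heatsink, module, retainer}
4. shield@(0, 0) [-y clear] — {heatsink, module, retainer, shield}
5. duct@(-1, 0) [+y clear] — {duct, heatsink, module, retainer, shield}
6. daughtercard@(-2, 0) [-x clear] — {daughtercard, duct, heatsink, module, retainer, shield}
7. backplane@(-2, -1) [-x clear] — {backplane, daughtercard, duct, heatsink, module, retainer, shield}
8. connector@(1, 2) [+y clear] — {backplane, connector, daughtercard, duct, heatsink, module, retainer, shield}
9. standoff@(0, 2) [-x clear] — {backplane, connector, daughtercard, duct, heatsink, module, retainer, shield, standoff}

Valid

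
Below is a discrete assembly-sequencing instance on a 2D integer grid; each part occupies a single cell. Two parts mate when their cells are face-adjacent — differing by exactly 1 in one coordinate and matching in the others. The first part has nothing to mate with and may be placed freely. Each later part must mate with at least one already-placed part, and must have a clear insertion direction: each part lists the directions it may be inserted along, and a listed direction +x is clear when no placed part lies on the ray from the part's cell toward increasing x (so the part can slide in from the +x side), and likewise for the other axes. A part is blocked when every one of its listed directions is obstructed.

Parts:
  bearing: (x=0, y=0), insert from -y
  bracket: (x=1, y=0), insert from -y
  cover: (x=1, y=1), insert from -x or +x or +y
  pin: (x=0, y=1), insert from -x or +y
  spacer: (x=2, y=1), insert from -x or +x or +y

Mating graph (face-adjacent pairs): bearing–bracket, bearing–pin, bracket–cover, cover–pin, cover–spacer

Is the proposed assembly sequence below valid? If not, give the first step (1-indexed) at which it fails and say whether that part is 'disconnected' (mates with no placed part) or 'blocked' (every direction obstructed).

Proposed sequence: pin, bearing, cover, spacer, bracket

Valid

1. pin@(0, 1) [-x clear] — {pin}
2. bearing@(0, 0) [-y clear] — {bearing, pin}
3. cover@(1, 1) [+x clear] — {bearing, cover, pin}
4. spacer@(2, 1) [+x clear] — {bearing, cover, pin, spacer}
5. bracket@(1, 0) [-y clear] — {bearing, bracket, cover, pin, spacer}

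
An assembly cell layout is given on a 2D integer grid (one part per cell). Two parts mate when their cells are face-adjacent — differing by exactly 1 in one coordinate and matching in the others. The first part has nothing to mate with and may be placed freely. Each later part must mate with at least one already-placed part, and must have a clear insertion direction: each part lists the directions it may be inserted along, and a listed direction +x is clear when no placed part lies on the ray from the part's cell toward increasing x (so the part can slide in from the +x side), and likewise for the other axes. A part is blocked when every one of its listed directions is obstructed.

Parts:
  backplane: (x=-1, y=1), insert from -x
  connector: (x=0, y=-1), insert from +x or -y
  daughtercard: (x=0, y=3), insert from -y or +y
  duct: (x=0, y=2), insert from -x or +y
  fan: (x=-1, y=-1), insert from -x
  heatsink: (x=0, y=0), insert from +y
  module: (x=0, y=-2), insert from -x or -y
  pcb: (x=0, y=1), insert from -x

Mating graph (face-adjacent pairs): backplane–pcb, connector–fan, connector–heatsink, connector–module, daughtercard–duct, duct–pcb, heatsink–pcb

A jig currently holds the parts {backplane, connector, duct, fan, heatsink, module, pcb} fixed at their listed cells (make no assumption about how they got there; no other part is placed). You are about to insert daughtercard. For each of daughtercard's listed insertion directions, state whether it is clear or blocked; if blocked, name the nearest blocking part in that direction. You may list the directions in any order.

-y: nearest on ray is duct@(0, 2) ⇒ blocked
+y: ray from daughtercard(0, 3) has no placed part ⇒ clear

+y: clear; -y: blocked by duct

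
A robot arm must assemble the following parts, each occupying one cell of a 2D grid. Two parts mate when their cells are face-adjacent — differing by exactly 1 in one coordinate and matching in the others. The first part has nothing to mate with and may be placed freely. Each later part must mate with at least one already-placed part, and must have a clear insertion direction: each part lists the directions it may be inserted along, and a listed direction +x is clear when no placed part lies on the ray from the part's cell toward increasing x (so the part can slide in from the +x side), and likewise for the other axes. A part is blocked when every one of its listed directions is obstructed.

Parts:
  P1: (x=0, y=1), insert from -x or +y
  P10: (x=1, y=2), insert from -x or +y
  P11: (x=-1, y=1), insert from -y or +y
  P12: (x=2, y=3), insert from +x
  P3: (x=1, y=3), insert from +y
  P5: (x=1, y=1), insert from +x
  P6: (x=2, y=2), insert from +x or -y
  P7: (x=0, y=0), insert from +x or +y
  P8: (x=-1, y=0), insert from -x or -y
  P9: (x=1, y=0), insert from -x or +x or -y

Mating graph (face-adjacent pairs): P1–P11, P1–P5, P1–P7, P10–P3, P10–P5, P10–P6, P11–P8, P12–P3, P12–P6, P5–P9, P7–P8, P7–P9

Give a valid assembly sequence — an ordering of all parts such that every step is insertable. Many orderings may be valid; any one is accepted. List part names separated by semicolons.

P9; P7; P1; P5; P10; P3; P11; P8; P6; P12

1. P9@(1, 0) [-x clear] — {P9}
2. P7@(0, 0) [+y clear] — {P7, P9}
3. P1@(0, 1) [-x clear] — {P1, P7, P9}
4. P5@(1, 1) [+x clear] — {P1, P5, P7, P9}
5. P10@(1, 2) [-x clear] — {P1, P10, P5, P7, P9}
6. P3@(1, 3) [+y clear] — {P1, P10, P3, P5, P7, P9}
7. P11@(-1, 1) [-y clear] — {P1, P10, P11, P3, P5, P7, P9}
8. P8@(-1, 0) [-x clear] — {P1, P10, P11, P3, P5, P7, P8, P9}
9. P6@(2, 2) [+x clear] — {P1, P10, P11, P3, P5, P6, P7, P8, P9}
10. P12@(2, 3) [+x clear] — {P1, P10, P11, P12, P3, P5, P6, P7, P8, P9}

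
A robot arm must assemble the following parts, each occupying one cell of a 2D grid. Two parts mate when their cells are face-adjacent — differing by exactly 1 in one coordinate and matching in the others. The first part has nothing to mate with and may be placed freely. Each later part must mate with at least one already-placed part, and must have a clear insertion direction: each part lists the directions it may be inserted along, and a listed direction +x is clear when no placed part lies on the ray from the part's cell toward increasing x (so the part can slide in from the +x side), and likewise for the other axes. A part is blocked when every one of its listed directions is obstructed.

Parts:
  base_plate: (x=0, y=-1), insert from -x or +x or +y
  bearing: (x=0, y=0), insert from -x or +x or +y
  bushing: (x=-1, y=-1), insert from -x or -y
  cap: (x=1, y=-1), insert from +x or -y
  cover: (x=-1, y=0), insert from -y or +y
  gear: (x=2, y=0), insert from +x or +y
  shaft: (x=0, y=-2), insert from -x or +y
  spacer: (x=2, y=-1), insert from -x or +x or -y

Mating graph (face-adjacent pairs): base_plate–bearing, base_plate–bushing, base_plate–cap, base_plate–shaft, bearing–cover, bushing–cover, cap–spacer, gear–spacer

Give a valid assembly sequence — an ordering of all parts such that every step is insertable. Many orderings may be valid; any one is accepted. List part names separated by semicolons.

1. gear@(2, 0) [+x clear] — {gear}
2. spacer@(2, -1) [-x clear] — {gear, spacer}
3. cap@(1, -1) [-y clear] — {cap, gear, spacer}
4. base_plate@(0, -1) [-x clear] — {base_plate, cap, gear, spacer}
5. bearing@(0, 0) [-x clear] — {base_plate, bearing, cap, gear, spacer}
6. cover@(-1, 0) [-y clear] — {base_plate, bearing, cap, cover, gear, spacer}
7. bushing@(-1, -1) [-x clear] — {base_plate, bearing, bushing, cap, cover, gear, spacer}
8. shaft@(0, -2) [-x clear] — {base_plate, bearing, bushing, cap, cover, gear, shaft, spacer}

gear; spacer; cap; base_plate; bearing; cover; bushing; shaft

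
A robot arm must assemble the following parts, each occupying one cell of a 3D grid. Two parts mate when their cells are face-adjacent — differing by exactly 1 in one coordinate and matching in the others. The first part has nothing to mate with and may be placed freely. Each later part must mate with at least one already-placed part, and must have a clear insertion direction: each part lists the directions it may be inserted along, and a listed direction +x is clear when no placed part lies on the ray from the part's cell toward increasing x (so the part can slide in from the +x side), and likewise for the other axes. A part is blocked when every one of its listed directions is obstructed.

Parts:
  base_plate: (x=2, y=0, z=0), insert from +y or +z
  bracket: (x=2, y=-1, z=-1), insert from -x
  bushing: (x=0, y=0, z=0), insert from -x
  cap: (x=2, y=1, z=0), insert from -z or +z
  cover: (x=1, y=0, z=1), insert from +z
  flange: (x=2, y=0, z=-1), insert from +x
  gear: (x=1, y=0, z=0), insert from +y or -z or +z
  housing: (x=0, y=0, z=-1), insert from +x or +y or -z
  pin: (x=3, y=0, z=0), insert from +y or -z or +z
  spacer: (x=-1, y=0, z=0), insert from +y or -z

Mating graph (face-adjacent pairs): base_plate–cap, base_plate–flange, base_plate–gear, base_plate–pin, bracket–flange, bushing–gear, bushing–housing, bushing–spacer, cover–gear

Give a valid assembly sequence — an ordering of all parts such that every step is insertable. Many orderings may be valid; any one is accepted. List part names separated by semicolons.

1. housing@(0, 0, -1) [+x clear] — {housing}
2. bushing@(0, 0, 0) [-x clear] — {bushing, housing}
3. spacer@(-1, 0, 0) [+y clear] — {bushing, housing, spacer}
4. gear@(1, 0, 0) [+y clear] — {bushing, gear, housing, spacer}
5. base_plate@(2, 0, 0) [+y clear] — {base_plate, bushing, gear, housing, spacer}
6. pin@(3, 0, 0) [+y clear] — {base_plate, bushing, gear, housing, pin, spacer}
7. flange@(2, 0, -1) [+x clear] — {base_plate, bushing, flange, gear, housing, pin, spacer}
8. bracket@(2, -1, -1) [-x clear] — {base_plate, bracket, bushing, flange, gear, housing, pin, spacer}
9. cover@(1, 0, 1) [+z clear] — {base_plate, bracket, bushing, cover, flange, gear, housing, pin, spacer}
10. cap@(2, 1, 0) [-z clear] — {base_plate, bracket, bushing, cap, cover, flange, gear, housing, pin, spacer}

housing; bushing; spacer; gear; base_plate; pin; flange; bracket; cover; cap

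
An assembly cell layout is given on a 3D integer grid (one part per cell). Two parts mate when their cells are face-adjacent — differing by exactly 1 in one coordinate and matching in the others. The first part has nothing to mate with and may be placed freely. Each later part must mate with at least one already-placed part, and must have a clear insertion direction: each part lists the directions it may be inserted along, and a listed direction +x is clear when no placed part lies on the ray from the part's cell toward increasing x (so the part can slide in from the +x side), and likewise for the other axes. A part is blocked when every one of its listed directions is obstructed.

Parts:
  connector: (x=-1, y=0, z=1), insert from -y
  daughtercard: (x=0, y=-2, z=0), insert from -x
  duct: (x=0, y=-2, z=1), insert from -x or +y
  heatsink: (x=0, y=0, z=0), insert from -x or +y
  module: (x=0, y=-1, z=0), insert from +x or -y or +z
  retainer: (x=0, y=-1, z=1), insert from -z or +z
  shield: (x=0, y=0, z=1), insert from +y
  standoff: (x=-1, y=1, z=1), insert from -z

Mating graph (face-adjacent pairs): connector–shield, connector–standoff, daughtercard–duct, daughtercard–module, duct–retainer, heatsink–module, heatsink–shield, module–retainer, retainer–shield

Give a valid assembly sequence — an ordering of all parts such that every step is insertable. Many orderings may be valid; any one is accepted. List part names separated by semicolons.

shield; connector; retainer; duct; heatsink; module; daughtercard; standoff

1. shield@(0, 0, 1) [+y clear] — {shield}
2. connector@(-1, 0, 1) [-y clear] — {connector, shield}
3. retainer@(0, -1, 1) [-z clear] — {connector, retainer, shield}
4. duct@(0, -2, 1) [-x clear] — {connector, duct, retainer, shield}
5. heatsink@(0, 0, 0) [-x clear] — {connector, duct, heatsink, retainer, shield}
6. module@(0, -1, 0) [+x clear] — {connector, duct, heatsink, module, retainer, shield}
7. daughtercard@(0, -2, 0) [-x clear] — {connector, daughtercard, duct, heatsink, module, retainer, shield}
8. standoff@(-1, 1, 1) [-z clear] — {connector, daughtercard, duct, heatsink, module, retainer, shield, standoff}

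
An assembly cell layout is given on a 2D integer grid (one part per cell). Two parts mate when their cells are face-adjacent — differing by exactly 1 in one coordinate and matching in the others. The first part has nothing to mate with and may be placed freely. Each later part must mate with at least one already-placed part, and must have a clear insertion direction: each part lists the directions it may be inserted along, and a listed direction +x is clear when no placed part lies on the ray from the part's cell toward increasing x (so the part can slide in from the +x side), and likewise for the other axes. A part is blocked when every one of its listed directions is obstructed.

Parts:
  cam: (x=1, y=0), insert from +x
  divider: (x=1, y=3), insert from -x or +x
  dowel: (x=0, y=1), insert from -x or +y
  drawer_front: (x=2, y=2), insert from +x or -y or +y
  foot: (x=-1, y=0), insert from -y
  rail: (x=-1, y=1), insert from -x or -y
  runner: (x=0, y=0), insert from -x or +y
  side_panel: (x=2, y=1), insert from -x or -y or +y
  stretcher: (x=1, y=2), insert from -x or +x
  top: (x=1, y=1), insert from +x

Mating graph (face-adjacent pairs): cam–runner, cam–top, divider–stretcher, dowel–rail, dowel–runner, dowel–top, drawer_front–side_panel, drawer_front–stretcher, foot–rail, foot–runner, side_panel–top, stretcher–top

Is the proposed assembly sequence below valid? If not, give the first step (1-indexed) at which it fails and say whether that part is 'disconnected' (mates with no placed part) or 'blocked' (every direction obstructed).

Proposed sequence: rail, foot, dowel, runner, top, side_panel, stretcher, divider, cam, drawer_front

1. rail@(-1, 1) [-x clear] — {rail}
2. foot@(-1, 0) [-y clear] — {foot, rail}
3. dowel@(0, 1) [+y clear] — {dowel, foot, rail}
4. runner@(0, 0) — -x/+y all obstructed ⇒ blocked

Invalid at step 4 (blocked)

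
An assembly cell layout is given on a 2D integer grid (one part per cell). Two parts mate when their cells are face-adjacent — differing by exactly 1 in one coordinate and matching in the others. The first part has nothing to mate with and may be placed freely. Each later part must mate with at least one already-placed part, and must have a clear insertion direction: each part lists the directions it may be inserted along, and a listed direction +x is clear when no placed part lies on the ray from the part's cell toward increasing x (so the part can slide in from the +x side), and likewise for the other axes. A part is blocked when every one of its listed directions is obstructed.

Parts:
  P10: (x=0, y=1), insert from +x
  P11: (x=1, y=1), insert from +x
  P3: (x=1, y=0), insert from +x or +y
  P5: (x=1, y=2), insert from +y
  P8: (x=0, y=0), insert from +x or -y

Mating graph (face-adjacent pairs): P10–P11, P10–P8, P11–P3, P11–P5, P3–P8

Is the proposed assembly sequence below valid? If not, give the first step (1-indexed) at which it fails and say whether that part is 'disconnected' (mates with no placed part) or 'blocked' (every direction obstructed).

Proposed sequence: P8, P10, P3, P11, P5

1. P8@(0, 0) [+x clear] — {P8}
2. P10@(0, 1) [+x clear] — {P10, P8}
3. P3@(1, 0) [+x clear] — {P10, P3, P8}
4. P11@(1, 1) [+x clear] — {P10, P11, P3, P8}
5. P5@(1, 2) [+y clear] — {P10, P11, P3, P5, P8}

Valid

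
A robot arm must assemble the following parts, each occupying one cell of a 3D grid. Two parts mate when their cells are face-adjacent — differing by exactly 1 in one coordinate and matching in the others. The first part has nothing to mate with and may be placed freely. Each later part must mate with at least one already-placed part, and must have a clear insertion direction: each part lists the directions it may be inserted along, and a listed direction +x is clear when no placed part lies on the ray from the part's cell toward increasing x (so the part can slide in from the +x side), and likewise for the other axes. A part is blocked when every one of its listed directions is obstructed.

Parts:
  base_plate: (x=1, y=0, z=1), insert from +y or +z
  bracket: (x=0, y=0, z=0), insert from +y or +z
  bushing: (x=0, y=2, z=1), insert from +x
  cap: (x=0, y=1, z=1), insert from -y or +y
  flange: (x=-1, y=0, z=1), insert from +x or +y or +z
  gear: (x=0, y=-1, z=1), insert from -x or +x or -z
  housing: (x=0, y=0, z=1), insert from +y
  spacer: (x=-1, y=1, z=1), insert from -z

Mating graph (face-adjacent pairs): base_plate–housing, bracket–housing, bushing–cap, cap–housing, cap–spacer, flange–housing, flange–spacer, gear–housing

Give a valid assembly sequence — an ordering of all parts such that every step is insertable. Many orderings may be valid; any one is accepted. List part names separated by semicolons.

spacer; flange; housing; cap; base_plate; bushing; bracket; gear

1. spacer@(-1, 1, 1) [-z clear] — {spacer}
2. flange@(-1, 0, 1) [+x clear] — {flange, spacer}
3. housing@(0, 0, 1) [+y clear] — {flange, housing, spacer}
4. cap@(0, 1, 1) [+y clear] — {cap, flange, housing, spacer}
5. base_plate@(1, 0, 1) [+y clear] — {base_plate, cap, flange, housing, spacer}
6. bushing@(0, 2, 1) [+x clear] — {base_plate, bushing, cap, flange, housing, spacer}
7. bracket@(0, 0, 0) [+y clear] — {base_plate, bracket, bushing, cap, flange, housing, spacer}
8. gear@(0, -1, 1) [-x clear] — {base_plate, bracket, bushing, cap, flange, gear, housing, spacer}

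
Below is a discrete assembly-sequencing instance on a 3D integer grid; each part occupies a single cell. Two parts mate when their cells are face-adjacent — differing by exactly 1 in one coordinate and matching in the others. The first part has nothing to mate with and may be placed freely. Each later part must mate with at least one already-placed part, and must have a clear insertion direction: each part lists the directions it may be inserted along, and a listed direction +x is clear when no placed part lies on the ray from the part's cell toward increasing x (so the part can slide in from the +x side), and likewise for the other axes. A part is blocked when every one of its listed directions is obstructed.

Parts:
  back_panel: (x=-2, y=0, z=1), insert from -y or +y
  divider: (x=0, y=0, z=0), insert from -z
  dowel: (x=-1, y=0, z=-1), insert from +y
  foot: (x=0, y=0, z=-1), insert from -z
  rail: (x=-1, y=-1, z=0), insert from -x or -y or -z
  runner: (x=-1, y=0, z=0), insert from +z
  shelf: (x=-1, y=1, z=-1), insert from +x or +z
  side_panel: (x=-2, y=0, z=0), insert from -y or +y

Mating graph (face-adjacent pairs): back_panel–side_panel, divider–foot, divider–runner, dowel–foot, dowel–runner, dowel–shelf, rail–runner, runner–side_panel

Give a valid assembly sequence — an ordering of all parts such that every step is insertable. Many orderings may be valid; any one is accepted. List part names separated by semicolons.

1. back_panel@(-2, 0, 1) [-y clear] — {back_panel}
2. side_panel@(-2, 0, 0) [-y clear] — {back_panel, side_panel}
3. runner@(-1, 0, 0) [+z clear] — {back_panel, runner, side_panel}
4. rail@(-1, -1, 0) [-x clear] — {back_panel, rail, runner, side_panel}
5. dowel@(-1, 0, -1) [+y clear] — {back_panel, dowel, rail, runner, side_panel}
6. shelf@(-1, 1, -1) [+x clear] — {back_panel, dowel, rail, runner, shelf, side_panel}
7. divider@(0, 0, 0) [-z clear] — {back_panel, divider, dowel, rail, runner, shelf, side_panel}
8. foot@(0, 0, -1) [-z clear] — {back_panel, divider, dowel, foot, rail, runner, shelf, side_panel}

back_panel; side_panel; runner; rail; dowel; shelf; divider; foot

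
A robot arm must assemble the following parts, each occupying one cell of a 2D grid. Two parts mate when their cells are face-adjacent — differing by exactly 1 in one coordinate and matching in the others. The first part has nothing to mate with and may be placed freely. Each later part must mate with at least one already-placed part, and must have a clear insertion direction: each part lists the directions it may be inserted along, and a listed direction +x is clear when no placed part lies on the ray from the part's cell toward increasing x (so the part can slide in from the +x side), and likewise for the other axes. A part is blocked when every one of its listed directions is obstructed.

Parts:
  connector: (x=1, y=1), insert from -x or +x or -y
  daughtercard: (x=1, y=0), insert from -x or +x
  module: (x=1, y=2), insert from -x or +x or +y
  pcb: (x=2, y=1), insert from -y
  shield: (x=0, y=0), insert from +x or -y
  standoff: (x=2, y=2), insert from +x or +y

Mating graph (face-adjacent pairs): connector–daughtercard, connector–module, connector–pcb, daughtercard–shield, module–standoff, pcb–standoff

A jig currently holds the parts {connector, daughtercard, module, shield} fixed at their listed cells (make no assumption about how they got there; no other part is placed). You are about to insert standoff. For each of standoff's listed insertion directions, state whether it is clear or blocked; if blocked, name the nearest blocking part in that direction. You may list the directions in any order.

+x: ray from standoff(2, 2) has no placed part ⇒ clear
+y: ray from standoff(2, 2) has no placed part ⇒ clear

+x: clear; +y: clear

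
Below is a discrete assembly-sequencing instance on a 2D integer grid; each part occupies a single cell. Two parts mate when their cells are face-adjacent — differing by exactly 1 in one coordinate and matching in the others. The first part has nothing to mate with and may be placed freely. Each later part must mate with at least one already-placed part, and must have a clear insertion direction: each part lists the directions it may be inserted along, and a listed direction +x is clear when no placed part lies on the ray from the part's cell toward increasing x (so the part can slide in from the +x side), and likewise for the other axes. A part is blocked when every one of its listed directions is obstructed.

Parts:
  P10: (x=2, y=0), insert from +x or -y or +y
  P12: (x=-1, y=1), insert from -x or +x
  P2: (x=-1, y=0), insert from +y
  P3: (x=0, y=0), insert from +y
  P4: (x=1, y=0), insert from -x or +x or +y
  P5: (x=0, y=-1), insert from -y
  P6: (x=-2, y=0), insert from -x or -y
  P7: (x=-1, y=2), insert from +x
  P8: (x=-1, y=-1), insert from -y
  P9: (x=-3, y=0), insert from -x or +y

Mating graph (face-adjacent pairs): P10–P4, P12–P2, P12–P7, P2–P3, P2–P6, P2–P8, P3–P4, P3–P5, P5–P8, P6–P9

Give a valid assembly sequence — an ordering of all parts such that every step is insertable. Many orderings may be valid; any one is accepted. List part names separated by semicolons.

P6; P9; P2; P3; P5; P8; P4; P10; P12; P7

1. P6@(-2, 0) [-x clear] — {P6}
2. P9@(-3, 0) [-x clear] — {P6, P9}
3. P2@(-1, 0) [+y clear] — {P2, P6, P9}
4. P3@(0, 0) [+y clear] — {P2, P3, P6, P9}
5. P5@(0, -1) [-y clear] — {P2, P3, P5, P6, P9}
6. P8@(-1, -1) [-y clear] — {P2, P3, P5, P6, P8, P9}
7. P4@(1, 0) [+x clear] — {P2, P3, P4, P5, P6, P8, P9}
8. P10@(2, 0) [+x clear] — {P10, P2, P3, P4, P5, P6, P8, P9}
9. P12@(-1, 1) [-x clear] — {P10, P12, P2, P3, P4, P5, P6, P8, P9}
10. P7@(-1, 2) [+x clear] — {P10, P12, P2, P3, P4, P5, P6, P7, P8, P9}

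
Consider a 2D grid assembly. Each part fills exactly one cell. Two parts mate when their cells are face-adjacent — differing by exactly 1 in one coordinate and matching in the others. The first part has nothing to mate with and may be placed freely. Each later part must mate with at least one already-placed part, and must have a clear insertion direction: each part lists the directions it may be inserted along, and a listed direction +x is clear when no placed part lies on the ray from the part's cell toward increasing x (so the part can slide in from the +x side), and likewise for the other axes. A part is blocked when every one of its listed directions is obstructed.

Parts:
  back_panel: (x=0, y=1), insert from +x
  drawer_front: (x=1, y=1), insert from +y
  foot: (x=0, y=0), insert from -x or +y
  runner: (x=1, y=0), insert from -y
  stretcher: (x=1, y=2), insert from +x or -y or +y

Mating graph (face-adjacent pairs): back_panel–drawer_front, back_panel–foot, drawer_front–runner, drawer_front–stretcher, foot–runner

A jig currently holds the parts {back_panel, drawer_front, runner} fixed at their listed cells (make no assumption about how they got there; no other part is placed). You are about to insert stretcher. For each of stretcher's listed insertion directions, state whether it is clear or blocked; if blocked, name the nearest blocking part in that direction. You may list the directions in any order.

+x: clear; +y: clear; -y: blocked by drawer_front

+x: ray from stretcher(1, 2) has no placed part ⇒ clear
-y: nearest on ray is drawer_front@(1, 1) ⇒ blocked
+y: ray from stretcher(1, 2) has no placed part ⇒ clear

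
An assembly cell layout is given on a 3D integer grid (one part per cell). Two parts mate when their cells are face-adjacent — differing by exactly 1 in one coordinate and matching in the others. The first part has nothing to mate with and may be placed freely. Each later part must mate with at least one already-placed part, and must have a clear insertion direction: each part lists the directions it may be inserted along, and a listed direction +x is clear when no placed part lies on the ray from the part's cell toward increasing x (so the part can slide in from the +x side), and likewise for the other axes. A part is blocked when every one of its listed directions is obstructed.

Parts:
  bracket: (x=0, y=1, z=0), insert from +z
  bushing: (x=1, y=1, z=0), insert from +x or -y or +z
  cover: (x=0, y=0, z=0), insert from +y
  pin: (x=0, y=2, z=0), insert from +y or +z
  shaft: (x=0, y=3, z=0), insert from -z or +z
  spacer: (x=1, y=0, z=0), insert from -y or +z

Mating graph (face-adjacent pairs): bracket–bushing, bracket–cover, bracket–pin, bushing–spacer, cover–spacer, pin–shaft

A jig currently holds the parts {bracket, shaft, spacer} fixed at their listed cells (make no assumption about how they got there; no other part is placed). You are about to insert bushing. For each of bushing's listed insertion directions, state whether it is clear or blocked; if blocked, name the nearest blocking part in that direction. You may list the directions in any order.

+x: clear; +z: clear; -y: blocked by spacer

+x: ray from bushing(1, 1, 0) has no placed part ⇒ clear
-y: nearest on ray is spacer@(1, 0, 0) ⇒ blocked
+z: ray from bushing(1, 1, 0) has no placed part ⇒ clear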